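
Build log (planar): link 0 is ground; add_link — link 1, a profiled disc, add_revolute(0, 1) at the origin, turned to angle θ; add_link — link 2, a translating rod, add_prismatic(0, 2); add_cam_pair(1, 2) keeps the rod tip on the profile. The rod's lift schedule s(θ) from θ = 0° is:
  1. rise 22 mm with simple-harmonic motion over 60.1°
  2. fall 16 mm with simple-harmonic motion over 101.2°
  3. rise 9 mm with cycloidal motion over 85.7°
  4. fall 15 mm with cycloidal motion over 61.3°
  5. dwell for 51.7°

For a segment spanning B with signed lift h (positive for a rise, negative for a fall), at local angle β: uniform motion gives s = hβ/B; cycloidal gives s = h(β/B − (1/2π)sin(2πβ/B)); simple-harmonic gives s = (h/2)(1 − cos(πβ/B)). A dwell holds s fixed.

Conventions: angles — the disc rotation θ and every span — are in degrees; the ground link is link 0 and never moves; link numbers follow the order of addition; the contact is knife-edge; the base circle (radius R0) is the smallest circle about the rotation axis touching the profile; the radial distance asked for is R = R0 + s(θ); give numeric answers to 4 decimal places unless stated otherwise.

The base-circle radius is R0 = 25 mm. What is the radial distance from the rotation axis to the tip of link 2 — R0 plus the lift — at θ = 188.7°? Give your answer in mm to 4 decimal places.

seg 1 [0°–60.1°] simple-harmonic, h=22: full span → s += 22 → s = 22.0000
seg 2 [60.1°–161.3°] simple-harmonic, h=-16: full span → s += -16 → s = 6.0000
seg 3 [161.3°–247°] cycloidal, h=9: θ=188.7° here. β=27.4, B=85.7. 9·(0.3197 − sin(2π·0.3197)/(2π)) = 1.5803 → s = 7.5803
R = R0 + s = 25 + 7.5803 = 32.5803

32.5803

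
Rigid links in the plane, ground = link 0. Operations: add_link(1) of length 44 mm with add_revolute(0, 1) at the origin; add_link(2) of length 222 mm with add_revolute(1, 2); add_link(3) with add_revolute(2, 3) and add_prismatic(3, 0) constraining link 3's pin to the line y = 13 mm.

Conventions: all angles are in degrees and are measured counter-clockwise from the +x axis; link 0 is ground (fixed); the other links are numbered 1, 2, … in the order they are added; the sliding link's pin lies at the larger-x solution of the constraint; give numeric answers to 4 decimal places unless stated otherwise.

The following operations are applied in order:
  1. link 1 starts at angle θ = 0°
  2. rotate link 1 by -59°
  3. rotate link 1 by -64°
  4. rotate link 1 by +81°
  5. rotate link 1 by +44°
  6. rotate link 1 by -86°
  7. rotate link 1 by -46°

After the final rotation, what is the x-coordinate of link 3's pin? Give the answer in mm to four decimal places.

geometry: r = 44 mm, L = 222 mm, e = 13 mm; θ starts at 0°
rotate link 1 by -59°: θ ← 0° -59° = -59°
rotate link 1 by -64°: θ ← -59° -64° = -123°
rotate link 1 by +81°: θ ← -123° +81° = -42°
rotate link 1 by +44°: θ ← -42° +44° = 2°
rotate link 1 by -86°: θ ← 2° -86° = -84°
rotate link 1 by -46°: θ ← -84° -46° = -130°
crank pin P = (r cos θ, r sin θ) = (-28.282655, -33.705955)
h = r sin θ − e = -33.705955 − 13 = -46.705955
x = r cos θ + √(L² − h²) = -28.282655 + 217.031228 = 188.748573

188.7486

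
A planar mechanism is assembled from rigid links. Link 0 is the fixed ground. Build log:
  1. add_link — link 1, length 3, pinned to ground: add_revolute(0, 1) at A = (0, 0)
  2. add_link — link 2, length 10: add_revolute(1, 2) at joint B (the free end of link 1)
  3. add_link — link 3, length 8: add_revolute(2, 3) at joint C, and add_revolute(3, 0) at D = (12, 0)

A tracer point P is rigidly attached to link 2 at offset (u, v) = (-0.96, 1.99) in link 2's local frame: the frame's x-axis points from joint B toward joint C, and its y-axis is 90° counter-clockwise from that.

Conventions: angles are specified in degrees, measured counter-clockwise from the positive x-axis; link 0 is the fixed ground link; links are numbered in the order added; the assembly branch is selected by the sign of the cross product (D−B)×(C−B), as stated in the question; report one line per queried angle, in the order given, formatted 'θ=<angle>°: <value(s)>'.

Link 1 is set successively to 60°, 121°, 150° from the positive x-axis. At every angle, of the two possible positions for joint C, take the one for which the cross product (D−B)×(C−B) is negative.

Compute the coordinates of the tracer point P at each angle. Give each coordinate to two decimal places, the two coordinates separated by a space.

A=(0,0), D=(12.00,0)
θ=60°: B = A + 3.00·(cos60°, sin60°) = (1.5000, 2.5981)
θ=60°: |BD| = 10.8167
θ=60°: circle(B,10.00) ∩ circle(D,8.00): a=7.0724, h=7.0697
θ=60°:   candidates: C₊=(10.0635,7.7621) cross=76.471; C₋=(6.6673,-5.9634) cross=-76.471
θ=60°:   branch - wants cross < 0 → take C=(6.6673,-5.9634) (cross=-76.471)
θ=60°: ex = (C−B)/|BC| = (0.5167,-0.8561); ey = (0.8561,0.5167)
θ=60°: P = B + -0.96·ex + 1.99·ey = (2.7077,4.4483)
θ=121°: B = A + 3.00·(cos121°, sin121°) = (-1.5451, 2.5715)
θ=121°: |BD| = 13.7870
θ=121°: circle(B,10.00) ∩ circle(D,8.00): a=8.1991, h=5.7249
θ=121°:   candidates: C₊=(7.5779,6.6667) cross=78.930; C₋=(5.4423,-4.5822) cross=-78.930
θ=121°:   branch - wants cross < 0 → take C=(5.4423,-4.5822) (cross=-78.930)
θ=121°: ex = (C−B)/|BC| = (0.6987,-0.7154); ey = (0.7154,0.6987)
θ=121°: P = B + -0.96·ex + 1.99·ey = (-0.7923,4.6488)
θ=150°: B = A + 3.00·(cos150°, sin150°) = (-2.5981, 1.5000)
θ=150°: |BD| = 14.6749
θ=150°: circle(B,10.00) ∩ circle(D,8.00): a=8.5641, h=5.1630
θ=150°:   candidates: C₊=(6.4489,5.7606) cross=75.767; C₋=(5.3934,-4.5114) cross=-75.767
θ=150°:   branch - wants cross < 0 → take C=(5.3934,-4.5114) (cross=-75.767)
θ=150°: ex = (C−B)/|BC| = (0.7991,-0.6011); ey = (0.6011,0.7991)
θ=150°: P = B + -0.96·ex + 1.99·ey = (-2.1690,3.6674)

θ=60°: 2.71 4.45
θ=121°: -0.79 4.65
θ=150°: -2.17 3.67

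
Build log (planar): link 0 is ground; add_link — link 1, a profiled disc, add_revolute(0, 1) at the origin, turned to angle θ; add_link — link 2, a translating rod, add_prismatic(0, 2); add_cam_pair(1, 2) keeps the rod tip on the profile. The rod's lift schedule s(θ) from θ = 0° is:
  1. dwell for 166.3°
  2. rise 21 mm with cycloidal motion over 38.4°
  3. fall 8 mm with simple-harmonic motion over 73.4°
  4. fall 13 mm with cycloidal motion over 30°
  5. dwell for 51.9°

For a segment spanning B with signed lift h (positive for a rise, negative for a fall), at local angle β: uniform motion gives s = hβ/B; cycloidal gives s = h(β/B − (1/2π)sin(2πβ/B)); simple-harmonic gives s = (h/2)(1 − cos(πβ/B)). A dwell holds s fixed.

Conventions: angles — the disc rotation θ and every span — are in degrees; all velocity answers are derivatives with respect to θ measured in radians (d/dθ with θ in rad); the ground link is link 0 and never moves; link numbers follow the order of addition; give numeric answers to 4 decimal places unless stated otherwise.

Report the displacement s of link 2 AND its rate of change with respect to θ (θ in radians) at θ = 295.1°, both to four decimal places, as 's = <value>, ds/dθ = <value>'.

seg 1 [0°–166.3°] dwell: s stays 0.0000
seg 2 [166.3°–204.7°] cycloidal, h=21: full span → s += 21 → s = 21.0000
seg 3 [204.7°–278.1°] simple-harmonic, h=-8: full span → s += -8 → s = 13.0000
seg 4 [278.1°–308.1°] cycloidal, h=-13: θ=295.1° here. β=17, B=30. -13·(0.5667 − sin(2π·0.5667)/(2π)) = -8.2082 → s = 4.7918
velocity in seg [278.1°–308.1°] (cycloidal), θ in radians: β = 17° = 0.2967 rad, B = 30° = 0.5236 rad; ds/dθ = (h/B)(1 − cos(2πβ/B)) = ((-13)/0.5236)(1 − cos(2π·0.5667)) = -47.509834 mm/rad

s = 4.7918, ds/dθ = -47.5098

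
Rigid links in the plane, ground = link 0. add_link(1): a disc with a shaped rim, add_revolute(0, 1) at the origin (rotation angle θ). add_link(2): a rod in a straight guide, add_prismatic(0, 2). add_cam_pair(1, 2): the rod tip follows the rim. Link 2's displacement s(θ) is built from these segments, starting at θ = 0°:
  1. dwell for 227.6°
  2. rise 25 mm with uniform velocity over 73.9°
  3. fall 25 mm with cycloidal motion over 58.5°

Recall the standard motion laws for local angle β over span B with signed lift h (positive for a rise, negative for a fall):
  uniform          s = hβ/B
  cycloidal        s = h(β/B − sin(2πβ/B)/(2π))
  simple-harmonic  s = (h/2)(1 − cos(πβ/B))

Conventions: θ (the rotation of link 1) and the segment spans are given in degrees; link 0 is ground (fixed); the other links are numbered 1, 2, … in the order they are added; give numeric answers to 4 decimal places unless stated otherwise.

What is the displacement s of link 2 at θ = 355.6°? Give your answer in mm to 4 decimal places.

segment 1 (0° to 227.6°, dwell): s unchanged at 0.0000
segment 2 (227.6° to 301.5°, uniform, h = 25) is passed completely: s = 0.0000 + (25) = 25.0000
θ = 355.6° falls in segment 3 (301.5° to 360°, cycloidal, h = -25): β = 355.6 − 301.5 = 54.1°, B = 58.5°; Δs = -25·(0.9248 − sin(2π·0.9248)/(2π)) = -24.9308; s = 25.0000 − 24.9308 = 0.0692

0.0692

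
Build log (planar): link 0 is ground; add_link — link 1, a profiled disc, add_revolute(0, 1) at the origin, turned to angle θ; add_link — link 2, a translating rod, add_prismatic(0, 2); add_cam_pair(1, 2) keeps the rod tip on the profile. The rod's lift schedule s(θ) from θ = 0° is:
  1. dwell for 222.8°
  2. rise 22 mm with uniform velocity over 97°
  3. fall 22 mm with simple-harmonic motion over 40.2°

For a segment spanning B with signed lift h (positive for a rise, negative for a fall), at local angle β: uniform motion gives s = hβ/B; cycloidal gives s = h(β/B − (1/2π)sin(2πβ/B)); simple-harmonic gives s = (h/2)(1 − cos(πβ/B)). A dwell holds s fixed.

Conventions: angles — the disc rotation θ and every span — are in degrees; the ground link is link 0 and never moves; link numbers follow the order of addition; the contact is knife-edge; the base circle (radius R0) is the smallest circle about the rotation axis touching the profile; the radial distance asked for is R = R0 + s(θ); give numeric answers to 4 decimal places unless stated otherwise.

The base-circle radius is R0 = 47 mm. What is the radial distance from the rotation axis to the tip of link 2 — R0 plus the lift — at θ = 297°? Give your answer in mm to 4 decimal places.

seg 1 [0°–222.8°] dwell: s stays 0.0000
seg 2 [222.8°–319.8°] uniform, h=22: θ=297° here. β=74.2, B=97. 22·74.2/97 = 16.8289 → s = 16.8289
R = R0 + s = 47 + 16.8289 = 63.8289

63.8289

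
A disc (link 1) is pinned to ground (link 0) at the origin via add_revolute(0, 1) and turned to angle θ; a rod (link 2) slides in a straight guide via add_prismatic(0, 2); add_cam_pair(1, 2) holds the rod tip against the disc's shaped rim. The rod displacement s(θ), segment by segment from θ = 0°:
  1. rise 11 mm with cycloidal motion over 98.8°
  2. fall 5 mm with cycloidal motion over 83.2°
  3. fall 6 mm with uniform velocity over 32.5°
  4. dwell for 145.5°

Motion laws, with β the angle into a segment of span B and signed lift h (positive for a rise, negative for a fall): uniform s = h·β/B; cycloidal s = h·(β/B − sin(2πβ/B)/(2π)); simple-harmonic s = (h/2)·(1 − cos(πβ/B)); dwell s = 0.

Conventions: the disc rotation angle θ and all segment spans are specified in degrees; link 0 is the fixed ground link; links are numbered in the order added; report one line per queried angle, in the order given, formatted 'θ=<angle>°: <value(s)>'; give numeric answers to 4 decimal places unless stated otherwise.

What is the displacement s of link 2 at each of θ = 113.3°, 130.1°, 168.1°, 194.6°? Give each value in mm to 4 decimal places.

segment 1 (0° to 98.8°, cycloidal, h = 11) is passed completely: s = 0.0000 + (11) = 11.0000
θ = 113.3° falls in segment 2 (98.8° to 182°, cycloidal, h = -5): β = 113.3 − 98.8 = 14.5°, B = 83.2°; Δs = -5·(0.1743 − sin(2π·0.1743)/(2π)) = -0.1640; s = 11.0000 − 0.1640 = 10.8360
θ = 130.1° falls in segment 2 (98.8° to 182°, cycloidal, h = -5): β = 130.1 − 98.8 = 31.3°, B = 83.2°; Δs = -5·(0.3762 − sin(2π·0.3762)/(2π)) = -1.3226; s = 11.0000 − 1.3226 = 9.6774
θ = 168.1° falls in segment 2 (98.8° to 182°, cycloidal, h = -5): β = 168.1 − 98.8 = 69.3°, B = 83.2°; Δs = -5·(0.8329 − sin(2π·0.8329)/(2π)) = -4.8548; s = 11.0000 − 4.8548 = 6.1452
segment 2 (98.8° to 182°, cycloidal, h = -5) is passed completely: s = 11.0000 + (-5) = 6.0000
θ = 194.6° falls in segment 3 (182° to 214.5°, uniform, h = -6): β = 194.6 − 182 = 12.6°, B = 32.5°; Δs = -6·12.6/32.5 = -2.3262; s = 6.0000 − 2.3262 = 3.6738

θ=113.3°: 10.8360
θ=130.1°: 9.6774
θ=168.1°: 6.1452
θ=194.6°: 3.6738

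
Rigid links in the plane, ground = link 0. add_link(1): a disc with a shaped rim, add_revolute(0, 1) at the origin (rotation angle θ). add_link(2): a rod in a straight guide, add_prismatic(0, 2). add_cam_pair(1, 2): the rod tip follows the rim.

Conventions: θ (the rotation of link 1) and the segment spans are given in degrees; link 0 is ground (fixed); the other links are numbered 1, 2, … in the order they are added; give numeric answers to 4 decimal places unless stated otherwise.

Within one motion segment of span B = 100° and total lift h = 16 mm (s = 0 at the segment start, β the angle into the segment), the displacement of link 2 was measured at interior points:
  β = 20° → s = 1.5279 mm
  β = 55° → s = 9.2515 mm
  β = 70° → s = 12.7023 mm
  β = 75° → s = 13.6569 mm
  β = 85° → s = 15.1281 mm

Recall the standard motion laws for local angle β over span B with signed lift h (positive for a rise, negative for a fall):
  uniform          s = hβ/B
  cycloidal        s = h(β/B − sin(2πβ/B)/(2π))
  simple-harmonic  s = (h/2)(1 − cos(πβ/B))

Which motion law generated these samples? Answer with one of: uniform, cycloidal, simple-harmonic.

candidates at β/B = r: uniform s = h·r (linear in β); cycloidal s = h·(r − sin(2πr)/(2π)); simple-harmonic s = (h/2)(1 − cos(πr))
β=20°: printed 1.5279 | uniform 3.2000, cycloidal 0.7782, simple-harmonic 1.5279
β=55°: printed 9.2515 | uniform 8.8000, cycloidal 9.5869, simple-harmonic 9.2515
β=70°: printed 12.7023 | uniform 11.2000, cycloidal 13.6218, simple-harmonic 12.7023
β=75°: printed 13.6569 | uniform 12.0000, cycloidal 14.5465, simple-harmonic 13.6569
β=85°: printed 15.1281 | uniform 13.6000, cycloidal 15.6601, simple-harmonic 15.1281
only one law matches every sample → simple-harmonic

simple-harmonic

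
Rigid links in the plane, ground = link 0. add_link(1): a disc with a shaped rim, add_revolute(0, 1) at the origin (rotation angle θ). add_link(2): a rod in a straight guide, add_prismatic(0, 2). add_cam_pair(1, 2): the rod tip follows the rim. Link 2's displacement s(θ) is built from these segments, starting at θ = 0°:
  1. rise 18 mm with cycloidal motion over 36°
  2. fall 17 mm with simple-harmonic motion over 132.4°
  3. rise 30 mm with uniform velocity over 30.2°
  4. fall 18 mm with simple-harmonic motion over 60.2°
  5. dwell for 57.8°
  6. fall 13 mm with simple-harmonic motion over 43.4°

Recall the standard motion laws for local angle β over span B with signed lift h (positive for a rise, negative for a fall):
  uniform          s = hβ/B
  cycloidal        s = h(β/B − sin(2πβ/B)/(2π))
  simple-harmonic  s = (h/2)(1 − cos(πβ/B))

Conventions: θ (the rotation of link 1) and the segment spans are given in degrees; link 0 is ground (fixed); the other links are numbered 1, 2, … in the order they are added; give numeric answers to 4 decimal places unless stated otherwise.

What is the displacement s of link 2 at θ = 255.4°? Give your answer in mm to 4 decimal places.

segment 1 (0° to 36°, cycloidal, h = 18) is passed completely: s = 0.0000 + (18) = 18.0000
segment 2 (36° to 168.4°, simple-harmonic, h = -17) is passed completely: s = 18.0000 + (-17) = 1.0000
segment 3 (168.4° to 198.6°, uniform, h = 30) is passed completely: s = 1.0000 + (30) = 31.0000
θ = 255.4° falls in segment 4 (198.6° to 258.8°, simple-harmonic, h = -18): β = 255.4 − 198.6 = 56.8°, B = 60.2°; Δs = -18/2·(1 − cos(π·0.9435)) = -17.8587; s = 31.0000 − 17.8587 = 13.1413

13.1413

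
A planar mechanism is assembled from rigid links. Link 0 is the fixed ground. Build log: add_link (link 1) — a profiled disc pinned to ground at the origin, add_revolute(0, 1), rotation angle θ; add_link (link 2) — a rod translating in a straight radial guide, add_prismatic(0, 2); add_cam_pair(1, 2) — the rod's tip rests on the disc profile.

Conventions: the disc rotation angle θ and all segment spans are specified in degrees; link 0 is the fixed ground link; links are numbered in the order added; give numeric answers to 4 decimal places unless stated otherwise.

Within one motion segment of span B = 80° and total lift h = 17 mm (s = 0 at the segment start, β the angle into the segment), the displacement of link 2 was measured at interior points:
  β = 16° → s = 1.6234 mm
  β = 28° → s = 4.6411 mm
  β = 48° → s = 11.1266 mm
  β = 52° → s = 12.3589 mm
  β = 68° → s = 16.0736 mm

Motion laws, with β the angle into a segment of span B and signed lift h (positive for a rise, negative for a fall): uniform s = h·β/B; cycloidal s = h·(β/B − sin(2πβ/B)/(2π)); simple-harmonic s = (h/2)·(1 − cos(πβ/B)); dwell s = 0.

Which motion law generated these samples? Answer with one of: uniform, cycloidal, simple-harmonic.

candidates at β/B = r: uniform s = h·r (linear in β); cycloidal s = h·(r − sin(2πr)/(2π)); simple-harmonic s = (h/2)(1 − cos(πr))
β=16°: printed 1.6234 | uniform 3.4000, cycloidal 0.8268, simple-harmonic 1.6234
β=28°: printed 4.6411 | uniform 5.9500, cycloidal 3.7611, simple-harmonic 4.6411
β=48°: printed 11.1266 | uniform 10.2000, cycloidal 11.7903, simple-harmonic 11.1266
β=52°: printed 12.3589 | uniform 11.0500, cycloidal 13.2389, simple-harmonic 12.3589
β=68°: printed 16.0736 | uniform 14.4500, cycloidal 16.6389, simple-harmonic 16.0736
only one law matches every sample → simple-harmonic

simple-harmonic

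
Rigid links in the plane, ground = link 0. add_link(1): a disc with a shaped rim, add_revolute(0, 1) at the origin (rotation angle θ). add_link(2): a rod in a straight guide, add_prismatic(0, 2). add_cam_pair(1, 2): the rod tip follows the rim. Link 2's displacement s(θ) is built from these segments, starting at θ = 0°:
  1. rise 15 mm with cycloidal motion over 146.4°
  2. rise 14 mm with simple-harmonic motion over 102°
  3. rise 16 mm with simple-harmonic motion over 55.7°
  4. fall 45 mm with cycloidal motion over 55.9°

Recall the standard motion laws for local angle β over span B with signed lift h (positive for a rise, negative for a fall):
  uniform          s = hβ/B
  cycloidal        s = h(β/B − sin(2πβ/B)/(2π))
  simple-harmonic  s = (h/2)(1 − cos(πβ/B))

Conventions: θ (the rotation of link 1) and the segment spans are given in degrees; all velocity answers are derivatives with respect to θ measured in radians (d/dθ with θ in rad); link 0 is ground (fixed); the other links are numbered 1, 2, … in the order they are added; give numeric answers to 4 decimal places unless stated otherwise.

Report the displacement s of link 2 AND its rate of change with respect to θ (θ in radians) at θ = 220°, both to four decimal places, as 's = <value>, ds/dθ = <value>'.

segment 1 (0° to 146.4°, cycloidal, h = 15) is passed completely: s = 0.0000 + (15) = 15.0000
θ = 220° falls in segment 2 (146.4° to 248.4°, simple-harmonic, h = 14): β = 220 − 146.4 = 73.6°, B = 102°; Δs = 14/2·(1 − cos(π·0.7216)) = 11.4885; s = 15.0000 + 11.4885 = 26.4885
velocity in seg [146.4°–248.4°] (simple-harmonic), θ in radians: β = 73.6° = 1.2846 rad, B = 102° = 1.7802 rad; ds/dθ = (πh/(2B)) sin(πβ/B) = (π·14/(2·1.7802)) sin(π·0.7216) = 9.479186 mm/rad

s = 26.4885, ds/dθ = 9.4792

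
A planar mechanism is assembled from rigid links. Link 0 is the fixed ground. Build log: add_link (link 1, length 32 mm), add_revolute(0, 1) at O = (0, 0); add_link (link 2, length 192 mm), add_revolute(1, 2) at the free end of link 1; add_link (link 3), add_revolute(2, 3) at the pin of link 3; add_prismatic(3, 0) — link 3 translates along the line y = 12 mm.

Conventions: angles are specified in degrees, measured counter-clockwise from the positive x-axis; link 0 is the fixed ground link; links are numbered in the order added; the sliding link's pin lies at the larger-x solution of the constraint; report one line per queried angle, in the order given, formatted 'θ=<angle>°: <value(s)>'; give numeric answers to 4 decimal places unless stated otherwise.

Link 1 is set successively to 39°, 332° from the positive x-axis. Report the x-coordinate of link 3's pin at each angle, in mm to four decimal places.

geometry: r = 32 mm, L = 192 mm, e = 12 mm
θ=39°: crank pin P = (r cos θ, r sin θ) = (24.868671, 20.138253)
θ=39°: h = r sin θ − e = 20.138253 − 12 = 8.138253
θ=39°: x = r cos θ + √(L² − h²) = 24.868671 + 191.827445 = 216.696116
θ=332°: crank pin P = (r cos θ, r sin θ) = (28.254323, -15.023090)
θ=332°: h = r sin θ − e = -15.023090 − 12 = -27.023090
θ=332°: x = r cos θ + √(L² − h²) = 28.254323 + 190.088802 = 218.343125

θ=39°: 216.6961
θ=332°: 218.3431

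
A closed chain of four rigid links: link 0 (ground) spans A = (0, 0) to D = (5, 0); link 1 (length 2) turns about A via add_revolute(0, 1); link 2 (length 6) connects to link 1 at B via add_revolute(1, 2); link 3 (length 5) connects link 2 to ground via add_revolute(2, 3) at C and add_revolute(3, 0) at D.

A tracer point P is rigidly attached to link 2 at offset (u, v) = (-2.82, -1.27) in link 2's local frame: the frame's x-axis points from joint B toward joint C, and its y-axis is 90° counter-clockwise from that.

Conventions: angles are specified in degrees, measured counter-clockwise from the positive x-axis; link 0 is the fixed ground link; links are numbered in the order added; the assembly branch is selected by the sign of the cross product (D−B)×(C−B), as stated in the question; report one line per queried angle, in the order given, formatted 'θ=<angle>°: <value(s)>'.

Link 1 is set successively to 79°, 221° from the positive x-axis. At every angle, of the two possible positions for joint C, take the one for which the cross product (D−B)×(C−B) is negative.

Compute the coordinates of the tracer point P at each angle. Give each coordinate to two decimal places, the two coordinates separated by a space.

A=(0,0), D=(5.00,0)
θ=79°: B = A + 2.00·(cos79°, sin79°) = (0.3816, 1.9633)
θ=79°: |BD| = 5.0183
θ=79°: circle(B,6.00) ∩ circle(D,5.00): a=3.6052, h=4.7961
θ=79°:   candidates: C₊=(5.5758,4.9667) cross=24.069; C₋=(1.8231,-3.8610) cross=-24.069
θ=79°:   branch - wants cross < 0 → take C=(1.8231,-3.8610) (cross=-24.069)
θ=79°: ex = (C−B)/|BC| = (0.2402,-0.9707); ey = (0.9707,0.2402)
θ=79°: P = B + -2.82·ex + -1.27·ey = (-1.5287,4.3955)
θ=221°: B = A + 2.00·(cos221°, sin221°) = (-1.5094, -1.3121)
θ=221°: |BD| = 6.6403
θ=221°: circle(B,6.00) ∩ circle(D,5.00): a=4.1484, h=4.3348
θ=221°:   candidates: C₊=(1.7007,3.7569) cross=28.785; C₋=(3.4138,-4.7417) cross=-28.785
θ=221°:   branch - wants cross < 0 → take C=(3.4138,-4.7417) (cross=-28.785)
θ=221°: ex = (C−B)/|BC| = (0.8205,-0.5716); ey = (0.5716,0.8205)
θ=221°: P = B + -2.82·ex + -1.27·ey = (-4.5493,-0.7423)

θ=79°: -1.53 4.40
θ=221°: -4.55 -0.74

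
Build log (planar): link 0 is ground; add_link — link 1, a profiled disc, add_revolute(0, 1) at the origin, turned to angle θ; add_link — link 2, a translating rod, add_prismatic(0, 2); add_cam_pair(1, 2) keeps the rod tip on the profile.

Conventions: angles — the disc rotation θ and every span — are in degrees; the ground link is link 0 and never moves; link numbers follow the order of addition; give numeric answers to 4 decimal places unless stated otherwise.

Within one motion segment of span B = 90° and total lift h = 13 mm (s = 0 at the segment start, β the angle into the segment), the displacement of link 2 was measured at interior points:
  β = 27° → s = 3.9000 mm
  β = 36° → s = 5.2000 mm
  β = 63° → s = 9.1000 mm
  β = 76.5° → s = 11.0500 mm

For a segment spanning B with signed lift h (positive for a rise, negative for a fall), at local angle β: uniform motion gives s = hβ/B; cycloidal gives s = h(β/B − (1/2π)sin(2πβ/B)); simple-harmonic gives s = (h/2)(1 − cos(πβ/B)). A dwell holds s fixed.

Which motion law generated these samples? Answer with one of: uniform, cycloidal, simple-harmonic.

candidates at β/B = r: uniform s = h·r (linear in β); cycloidal s = h·(r − sin(2πr)/(2π)); simple-harmonic s = (h/2)(1 − cos(πr))
β=27°: printed 3.9000 | uniform 3.9000, cycloidal 1.9323, simple-harmonic 2.6794
β=36°: printed 5.2000 | uniform 5.2000, cycloidal 3.9839, simple-harmonic 4.4914
β=63°: printed 9.1000 | uniform 9.1000, cycloidal 11.0677, simple-harmonic 10.3206
β=76.5°: printed 11.0500 | uniform 11.0500, cycloidal 12.7239, simple-harmonic 12.2915
only one law matches every sample → uniform

uniform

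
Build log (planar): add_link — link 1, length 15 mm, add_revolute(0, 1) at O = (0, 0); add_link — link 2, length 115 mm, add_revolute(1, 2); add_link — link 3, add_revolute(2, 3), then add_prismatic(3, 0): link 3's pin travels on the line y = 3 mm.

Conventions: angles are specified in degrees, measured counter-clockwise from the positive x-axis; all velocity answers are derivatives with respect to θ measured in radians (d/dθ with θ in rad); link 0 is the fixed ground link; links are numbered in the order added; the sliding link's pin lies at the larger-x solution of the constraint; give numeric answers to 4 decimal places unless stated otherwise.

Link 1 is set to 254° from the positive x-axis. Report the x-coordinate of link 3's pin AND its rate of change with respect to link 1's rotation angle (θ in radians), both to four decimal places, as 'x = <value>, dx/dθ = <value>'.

geometry: r = 15 mm, L = 115 mm, e = 3 mm
crank pin P = (r cos θ, r sin θ) = (-4.134560, -14.418925)
h = r sin θ − e = -14.418925 − 3 = -17.418925
x = r cos θ + √(L² − h²) = -4.134560 + 113.673132 = 109.538572
dx/dθ = −r sin θ − h·r cos θ/√(L² − h²) (θ in radians; h = -17.418925) = 13.785358

x = 109.5386, dx/dθ = 13.7854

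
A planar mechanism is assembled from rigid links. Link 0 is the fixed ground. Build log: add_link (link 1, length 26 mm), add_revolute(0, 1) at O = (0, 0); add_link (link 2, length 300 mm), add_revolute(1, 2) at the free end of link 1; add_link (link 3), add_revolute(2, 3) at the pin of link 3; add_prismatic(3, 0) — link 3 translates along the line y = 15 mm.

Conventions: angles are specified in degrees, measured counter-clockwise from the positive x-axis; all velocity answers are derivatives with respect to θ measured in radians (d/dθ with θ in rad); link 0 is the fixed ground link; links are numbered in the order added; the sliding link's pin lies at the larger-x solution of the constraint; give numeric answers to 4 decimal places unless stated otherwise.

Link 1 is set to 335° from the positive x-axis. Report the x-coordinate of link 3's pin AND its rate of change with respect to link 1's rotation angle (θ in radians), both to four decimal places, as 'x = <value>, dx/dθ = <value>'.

geometry: r = 26 mm, L = 300 mm, e = 15 mm
crank pin P = (r cos θ, r sin θ) = (23.564002, -10.988075)
h = r sin θ − e = -10.988075 − 15 = -25.988075
x = r cos θ + √(L² − h²) = 23.564002 + 298.872247 = 322.436249
dx/dθ = −r sin θ − h·r cos θ/√(L² − h²) (θ in radians; h = -25.988075) = 13.037054

x = 322.4362, dx/dθ = 13.0371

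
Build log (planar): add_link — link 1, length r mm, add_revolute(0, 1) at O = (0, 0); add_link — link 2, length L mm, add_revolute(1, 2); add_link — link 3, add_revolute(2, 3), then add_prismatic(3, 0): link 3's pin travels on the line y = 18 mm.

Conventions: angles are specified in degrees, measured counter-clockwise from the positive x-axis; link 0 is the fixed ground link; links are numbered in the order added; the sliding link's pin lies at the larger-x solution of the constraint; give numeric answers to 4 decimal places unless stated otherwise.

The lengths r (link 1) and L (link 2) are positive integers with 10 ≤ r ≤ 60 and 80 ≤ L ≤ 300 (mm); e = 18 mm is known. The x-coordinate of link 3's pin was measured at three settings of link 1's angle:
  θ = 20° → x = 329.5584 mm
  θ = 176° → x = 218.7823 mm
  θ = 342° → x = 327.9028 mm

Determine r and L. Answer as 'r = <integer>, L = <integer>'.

constraint per measurement: (x − r cos θ)² + (r sin θ − e)² = L²
subtracting the θ₁ and θ₂ equations cancels the r² and L² terms:
r = (x₁² − x₂²) / (2[(x₁cos θ₁ + e sin θ₁) − (x₂cos θ₂ + e sin θ₂)]) = 57.0000 → r = 57
L² = (x₁ − r cos θ₁)² + (r sin θ₁ − e)² = 76175.9837 → L = 276.0000 → L = 276
check at θ₃=342°: x = 327.9028 (printed 327.9028) ✓

r = 57, L = 276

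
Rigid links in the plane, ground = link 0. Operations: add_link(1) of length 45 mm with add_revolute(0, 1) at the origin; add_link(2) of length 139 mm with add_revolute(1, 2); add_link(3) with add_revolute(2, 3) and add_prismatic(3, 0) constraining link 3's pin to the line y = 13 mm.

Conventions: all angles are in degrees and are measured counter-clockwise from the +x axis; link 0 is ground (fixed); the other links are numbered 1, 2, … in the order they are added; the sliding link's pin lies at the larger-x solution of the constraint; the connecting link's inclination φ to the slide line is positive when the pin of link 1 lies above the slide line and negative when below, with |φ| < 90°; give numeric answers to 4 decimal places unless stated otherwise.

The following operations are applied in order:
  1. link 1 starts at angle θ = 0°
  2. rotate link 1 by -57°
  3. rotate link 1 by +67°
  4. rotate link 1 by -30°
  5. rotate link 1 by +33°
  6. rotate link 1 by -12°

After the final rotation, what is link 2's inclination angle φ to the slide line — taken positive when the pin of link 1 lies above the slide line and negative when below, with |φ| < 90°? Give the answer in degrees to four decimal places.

geometry: r = 45 mm, L = 139 mm, e = 13 mm; θ starts at 0°
rotate link 1 by -57°: θ ← 0° -57° = -57°
rotate link 1 by +67°: θ ← -57° +67° = 10°
rotate link 1 by -30°: θ ← 10° -30° = -20°
rotate link 1 by +33°: θ ← -20° +33° = 13°
rotate link 1 by -12°: θ ← 13° -12° = 1°
h = r sin θ − e = 0.785358 − 13 = -12.214642
sin φ = h / L = -12.214642 / 139 = -0.08787512
φ = arcsin(-0.08787512) = -5.041376°

-5.0414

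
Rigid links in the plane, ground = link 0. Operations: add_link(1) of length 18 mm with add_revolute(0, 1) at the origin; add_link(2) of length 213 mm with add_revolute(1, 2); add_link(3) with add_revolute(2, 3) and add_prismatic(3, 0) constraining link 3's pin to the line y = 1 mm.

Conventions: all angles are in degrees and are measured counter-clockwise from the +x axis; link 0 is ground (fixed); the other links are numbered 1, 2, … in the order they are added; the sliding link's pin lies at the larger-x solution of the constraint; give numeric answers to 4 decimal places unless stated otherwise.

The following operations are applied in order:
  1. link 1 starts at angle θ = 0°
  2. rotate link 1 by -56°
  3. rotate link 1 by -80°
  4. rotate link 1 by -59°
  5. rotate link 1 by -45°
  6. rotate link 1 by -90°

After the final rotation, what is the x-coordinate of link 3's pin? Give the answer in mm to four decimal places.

geometry: r = 18 mm, L = 213 mm, e = 1 mm; θ starts at 0°
rotate link 1 by -56°: θ ← 0° -56° = -56°
rotate link 1 by -80°: θ ← -56° -80° = -136°
rotate link 1 by -59°: θ ← -136° -59° = -195°
rotate link 1 by -45°: θ ← -195° -45° = -240°
rotate link 1 by -90°: θ ← -240° -90° = -330°
crank pin P = (r cos θ, r sin θ) = (15.588457, 9.000000)
h = r sin θ − e = 9.000000 − 1 = 8.000000
x = r cos θ + √(L² − h²) = 15.588457 + 212.849712 = 228.438170

228.4382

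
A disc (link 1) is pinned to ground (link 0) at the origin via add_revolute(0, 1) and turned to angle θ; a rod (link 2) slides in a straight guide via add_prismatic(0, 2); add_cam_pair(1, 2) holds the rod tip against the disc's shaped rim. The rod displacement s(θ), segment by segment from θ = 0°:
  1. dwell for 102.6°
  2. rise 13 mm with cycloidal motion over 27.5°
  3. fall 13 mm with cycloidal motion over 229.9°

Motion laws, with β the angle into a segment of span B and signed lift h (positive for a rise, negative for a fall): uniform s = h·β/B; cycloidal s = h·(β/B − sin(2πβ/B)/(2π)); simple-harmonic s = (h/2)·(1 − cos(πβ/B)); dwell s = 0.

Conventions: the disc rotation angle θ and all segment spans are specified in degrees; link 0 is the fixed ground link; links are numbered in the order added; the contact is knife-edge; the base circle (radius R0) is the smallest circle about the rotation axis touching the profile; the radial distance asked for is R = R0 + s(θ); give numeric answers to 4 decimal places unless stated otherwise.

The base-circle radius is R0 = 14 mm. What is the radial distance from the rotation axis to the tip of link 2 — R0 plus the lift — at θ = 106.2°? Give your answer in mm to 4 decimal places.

segment 1 (0° to 102.6°, dwell): s unchanged at 0.0000
θ = 106.2° falls in segment 2 (102.6° to 130.1°, cycloidal, h = 13): β = 106.2 − 102.6 = 3.6°, B = 27.5°; Δs = 13·(0.1309 − sin(2π·0.1309)/(2π)) = 0.1855; s = 0.0000 + 0.1855 = 0.1855
R = R0 + s = 14 + 0.1855 = 14.1855

14.1855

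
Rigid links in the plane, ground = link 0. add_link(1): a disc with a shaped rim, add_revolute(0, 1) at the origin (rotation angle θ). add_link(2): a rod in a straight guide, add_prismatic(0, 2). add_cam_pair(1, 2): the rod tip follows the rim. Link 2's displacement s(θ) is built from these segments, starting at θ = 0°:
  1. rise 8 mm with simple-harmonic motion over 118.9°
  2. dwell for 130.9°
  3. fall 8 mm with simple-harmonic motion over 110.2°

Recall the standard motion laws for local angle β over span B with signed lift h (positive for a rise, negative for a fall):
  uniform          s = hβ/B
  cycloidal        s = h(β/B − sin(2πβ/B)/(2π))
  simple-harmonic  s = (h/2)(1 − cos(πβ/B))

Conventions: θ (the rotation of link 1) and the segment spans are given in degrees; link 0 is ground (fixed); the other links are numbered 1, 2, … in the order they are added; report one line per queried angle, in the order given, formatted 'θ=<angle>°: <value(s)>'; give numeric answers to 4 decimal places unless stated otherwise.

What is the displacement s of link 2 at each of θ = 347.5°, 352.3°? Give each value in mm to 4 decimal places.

segment 1 (0° to 118.9°, simple-harmonic, h = 8) is passed completely: s = 0.0000 + (8) = 8.0000
segment 2 (118.9° to 249.8°, dwell): s unchanged at 8.0000
θ = 347.5° falls in segment 3 (249.8° to 360°, simple-harmonic, h = -8): β = 347.5 − 249.8 = 97.7°, B = 110.2°; Δs = -8/2·(1 − cos(π·0.8866)) = -7.7487; s = 8.0000 − 7.7487 = 0.2513
θ = 352.3° falls in segment 3 (249.8° to 360°, simple-harmonic, h = -8): β = 352.3 − 249.8 = 102.5°, B = 110.2°; Δs = -8/2·(1 − cos(π·0.9301)) = -7.9040; s = 8.0000 − 7.9040 = 0.0960

θ=347.5°: 0.2513
θ=352.3°: 0.0960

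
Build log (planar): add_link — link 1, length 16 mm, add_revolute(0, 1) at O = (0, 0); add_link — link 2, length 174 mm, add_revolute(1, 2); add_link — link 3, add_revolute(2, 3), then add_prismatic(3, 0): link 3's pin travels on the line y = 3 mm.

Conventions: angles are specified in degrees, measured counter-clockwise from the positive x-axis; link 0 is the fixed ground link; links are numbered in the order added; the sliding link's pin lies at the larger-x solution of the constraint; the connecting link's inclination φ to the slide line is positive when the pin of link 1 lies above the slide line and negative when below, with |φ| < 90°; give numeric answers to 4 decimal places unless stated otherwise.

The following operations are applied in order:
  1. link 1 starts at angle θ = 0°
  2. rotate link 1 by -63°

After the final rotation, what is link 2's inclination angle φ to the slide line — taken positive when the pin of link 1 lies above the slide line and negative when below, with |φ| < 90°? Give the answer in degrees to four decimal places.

geometry: r = 16 mm, L = 174 mm, e = 3 mm; θ starts at 0°
rotate link 1 by -63°: θ ← 0° -63° = -63°
h = r sin θ − e = -14.256104 − 3 = -17.256104
sin φ = h / L = -17.256104 / 174 = -0.09917301
φ = arcsin(-0.09917301) = -5.691551°

-5.6916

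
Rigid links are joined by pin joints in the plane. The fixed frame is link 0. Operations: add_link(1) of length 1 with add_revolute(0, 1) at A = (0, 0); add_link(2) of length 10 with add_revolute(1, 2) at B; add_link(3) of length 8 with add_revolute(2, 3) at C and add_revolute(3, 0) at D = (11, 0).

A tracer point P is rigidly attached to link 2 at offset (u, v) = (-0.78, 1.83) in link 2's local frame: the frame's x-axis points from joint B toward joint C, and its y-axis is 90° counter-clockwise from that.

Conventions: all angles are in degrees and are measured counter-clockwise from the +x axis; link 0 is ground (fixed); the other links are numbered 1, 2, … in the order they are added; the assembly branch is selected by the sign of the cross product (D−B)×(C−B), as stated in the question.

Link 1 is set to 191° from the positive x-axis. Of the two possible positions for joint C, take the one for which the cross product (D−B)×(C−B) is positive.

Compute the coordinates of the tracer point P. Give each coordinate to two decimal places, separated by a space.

A=(0,0), D=(11.00,0)
B = A + 1.00·(cos191°, sin191°) = (-0.9816, -0.1908)
|BD| = 11.9831
circle(B,10.00) ∩ circle(D,8.00): a=7.4937, h=6.6215
  candidates: C₊=(6.4057,6.5492) cross=79.347; C₋=(6.6165,-6.6922) cross=-79.347
  branch + wants cross > 0 → take C=(6.4057,6.5492) (cross=79.347)
ex = (C−B)/|BC| = (0.7387,0.6740); ey = (-0.6740,0.7387)
P = B + -0.78·ex + 1.83·ey = (-2.7913,0.6353)

-2.79 0.64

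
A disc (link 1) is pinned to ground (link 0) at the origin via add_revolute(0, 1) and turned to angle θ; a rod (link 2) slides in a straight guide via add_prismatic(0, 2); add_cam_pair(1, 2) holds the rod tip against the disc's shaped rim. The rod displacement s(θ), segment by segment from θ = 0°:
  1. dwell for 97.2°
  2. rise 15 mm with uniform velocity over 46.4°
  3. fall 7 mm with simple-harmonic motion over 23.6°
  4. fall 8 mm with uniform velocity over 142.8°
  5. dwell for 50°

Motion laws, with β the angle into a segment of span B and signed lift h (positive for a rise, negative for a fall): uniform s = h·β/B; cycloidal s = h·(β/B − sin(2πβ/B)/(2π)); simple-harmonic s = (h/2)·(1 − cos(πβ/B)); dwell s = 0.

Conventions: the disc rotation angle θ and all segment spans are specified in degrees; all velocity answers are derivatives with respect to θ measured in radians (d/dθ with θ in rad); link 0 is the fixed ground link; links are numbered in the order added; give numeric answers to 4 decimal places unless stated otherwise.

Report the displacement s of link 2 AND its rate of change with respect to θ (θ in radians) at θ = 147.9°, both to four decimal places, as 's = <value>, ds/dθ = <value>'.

segment 1 (0° to 97.2°, dwell): s unchanged at 0.0000
segment 2 (97.2° to 143.6°, uniform, h = 15) is passed completely: s = 0.0000 + (15) = 15.0000
θ = 147.9° falls in segment 3 (143.6° to 167.2°, simple-harmonic, h = -7): β = 147.9 − 143.6 = 4.3°, B = 23.6°; Δs = -7/2·(1 − cos(π·0.1822)) = -0.5579; s = 15.0000 − 0.5579 = 14.4421
velocity in seg [143.6°–167.2°] (simple-harmonic), θ in radians: β = 4.3° = 0.0750 rad, B = 23.6° = 0.4119 rad; ds/dθ = (πh/(2B)) sin(πβ/B) = (π·(-7)/(2·0.4119)) sin(π·0.1822) = -14.459527 mm/rad

s = 14.4421, ds/dθ = -14.4595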